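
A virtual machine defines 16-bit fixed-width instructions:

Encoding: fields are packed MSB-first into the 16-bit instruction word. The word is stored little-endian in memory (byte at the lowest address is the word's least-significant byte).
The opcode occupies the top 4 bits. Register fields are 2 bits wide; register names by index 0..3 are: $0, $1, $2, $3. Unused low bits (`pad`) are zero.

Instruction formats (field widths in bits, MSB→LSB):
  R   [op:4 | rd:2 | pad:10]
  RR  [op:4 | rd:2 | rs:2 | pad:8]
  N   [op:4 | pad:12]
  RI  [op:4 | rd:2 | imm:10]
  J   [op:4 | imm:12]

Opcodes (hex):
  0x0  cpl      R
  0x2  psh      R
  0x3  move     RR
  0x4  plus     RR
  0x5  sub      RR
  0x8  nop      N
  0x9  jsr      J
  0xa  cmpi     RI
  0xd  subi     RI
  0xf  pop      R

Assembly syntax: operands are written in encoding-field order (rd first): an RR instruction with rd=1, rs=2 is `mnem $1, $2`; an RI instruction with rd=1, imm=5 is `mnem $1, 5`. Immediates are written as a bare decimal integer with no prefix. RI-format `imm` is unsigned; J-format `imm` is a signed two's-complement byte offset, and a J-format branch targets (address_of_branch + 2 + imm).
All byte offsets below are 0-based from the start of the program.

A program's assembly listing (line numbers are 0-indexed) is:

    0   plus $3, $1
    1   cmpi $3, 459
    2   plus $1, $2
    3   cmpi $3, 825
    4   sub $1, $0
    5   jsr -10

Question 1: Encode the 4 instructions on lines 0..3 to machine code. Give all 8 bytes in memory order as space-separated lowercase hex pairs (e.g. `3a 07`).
00 4d cb ad 00 46 39 af

L0: plus op=0x4:4|rd=3:2|rs=1:2|pad=0:8 ⇒ 0x4d00 ⇒ little 00 4d
L1: cmpi op=0xa:4|rd=3:2|imm=459:10 ⇒ 0xadcb ⇒ little cb ad
L2: plus op=0x4:4|rd=1:2|rs=2:2|pad=0:8 ⇒ 0x4600 ⇒ little 00 46
L3: cmpi op=0xa:4|rd=3:2|imm=825:10 ⇒ 0xaf39 ⇒ little 39 af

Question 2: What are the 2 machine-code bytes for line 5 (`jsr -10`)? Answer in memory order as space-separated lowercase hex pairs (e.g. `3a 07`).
f6 9f

L5: jsr op=0x9:4|imm=-10:12 ⇒ 0x9ff6 ⇒ little f6 9f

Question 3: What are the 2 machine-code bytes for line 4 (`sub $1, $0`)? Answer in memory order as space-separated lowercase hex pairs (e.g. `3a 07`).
00 54

4. sub fields op=0x5:4|rd=1:2|rs=0:2|pad=0:8 → word 5400h → 00 54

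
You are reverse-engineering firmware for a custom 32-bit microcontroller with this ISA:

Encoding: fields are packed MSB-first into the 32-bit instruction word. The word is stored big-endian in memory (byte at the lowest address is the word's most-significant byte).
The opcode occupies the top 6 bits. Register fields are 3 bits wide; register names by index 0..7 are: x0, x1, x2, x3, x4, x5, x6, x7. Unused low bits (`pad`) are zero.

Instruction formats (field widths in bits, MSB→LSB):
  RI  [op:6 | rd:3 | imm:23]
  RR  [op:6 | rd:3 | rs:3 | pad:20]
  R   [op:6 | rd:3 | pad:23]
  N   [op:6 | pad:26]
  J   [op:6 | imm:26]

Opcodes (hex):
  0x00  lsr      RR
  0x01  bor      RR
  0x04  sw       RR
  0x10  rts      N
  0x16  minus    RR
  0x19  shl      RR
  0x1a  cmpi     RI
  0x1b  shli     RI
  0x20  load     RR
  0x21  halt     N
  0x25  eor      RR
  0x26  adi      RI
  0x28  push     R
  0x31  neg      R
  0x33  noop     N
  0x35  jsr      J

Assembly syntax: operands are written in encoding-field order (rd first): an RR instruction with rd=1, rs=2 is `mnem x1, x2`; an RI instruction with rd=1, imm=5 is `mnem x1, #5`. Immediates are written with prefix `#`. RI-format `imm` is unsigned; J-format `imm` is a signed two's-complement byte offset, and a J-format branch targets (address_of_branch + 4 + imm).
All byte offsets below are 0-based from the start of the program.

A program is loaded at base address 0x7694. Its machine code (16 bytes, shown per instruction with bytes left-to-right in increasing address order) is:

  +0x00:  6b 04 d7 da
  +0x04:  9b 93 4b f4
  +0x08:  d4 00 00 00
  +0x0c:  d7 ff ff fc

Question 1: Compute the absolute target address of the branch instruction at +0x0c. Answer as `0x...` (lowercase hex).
[0c] d7 ff ff fc → 0xd7fffffc
  op=0xd7fffffc>>26=0x35 ⇒ jsr (J)
  imm: (w>>0)&0x3ffffff=0x3fffffc (s26→-4) → #-4
  target = base 0x7694 + off 0x0c + 4 + imm -4 = 0x76a0

0x76a0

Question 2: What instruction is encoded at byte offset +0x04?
+0x04: 9b 93 4b f4 ⇒ word 0x9b934bf4 (big)
  op=0x9b934bf4>>26=0x26 ⇒ adi (RI)
  rd@[25:23]=0x7 ⇒ x7
  imm@[22:0]=0x134bf4 ⇒ #1264628

adi x7, #1264628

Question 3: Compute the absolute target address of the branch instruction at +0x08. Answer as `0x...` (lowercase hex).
[08] d4 00 00 00 → 0xd4000000
  op=0xd4000000>>26=0x35 ⇒ jsr (J)
  imm@[25:0]=0x0 ⇒ #0
  target = base 0x7694 + off 0x08 + 4 + imm 0 = 0x76a0

0x76a0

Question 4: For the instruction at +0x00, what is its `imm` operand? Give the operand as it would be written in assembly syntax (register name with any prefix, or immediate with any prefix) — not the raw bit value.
#317402

off 0x00: read 6b 04 d7 da as big → 0x6b04d7da
  opcode bits[31:26]=0x1a: cmpi/RI
  [25:23] rd=6 = x6
  [22:0] imm=317402 = #317402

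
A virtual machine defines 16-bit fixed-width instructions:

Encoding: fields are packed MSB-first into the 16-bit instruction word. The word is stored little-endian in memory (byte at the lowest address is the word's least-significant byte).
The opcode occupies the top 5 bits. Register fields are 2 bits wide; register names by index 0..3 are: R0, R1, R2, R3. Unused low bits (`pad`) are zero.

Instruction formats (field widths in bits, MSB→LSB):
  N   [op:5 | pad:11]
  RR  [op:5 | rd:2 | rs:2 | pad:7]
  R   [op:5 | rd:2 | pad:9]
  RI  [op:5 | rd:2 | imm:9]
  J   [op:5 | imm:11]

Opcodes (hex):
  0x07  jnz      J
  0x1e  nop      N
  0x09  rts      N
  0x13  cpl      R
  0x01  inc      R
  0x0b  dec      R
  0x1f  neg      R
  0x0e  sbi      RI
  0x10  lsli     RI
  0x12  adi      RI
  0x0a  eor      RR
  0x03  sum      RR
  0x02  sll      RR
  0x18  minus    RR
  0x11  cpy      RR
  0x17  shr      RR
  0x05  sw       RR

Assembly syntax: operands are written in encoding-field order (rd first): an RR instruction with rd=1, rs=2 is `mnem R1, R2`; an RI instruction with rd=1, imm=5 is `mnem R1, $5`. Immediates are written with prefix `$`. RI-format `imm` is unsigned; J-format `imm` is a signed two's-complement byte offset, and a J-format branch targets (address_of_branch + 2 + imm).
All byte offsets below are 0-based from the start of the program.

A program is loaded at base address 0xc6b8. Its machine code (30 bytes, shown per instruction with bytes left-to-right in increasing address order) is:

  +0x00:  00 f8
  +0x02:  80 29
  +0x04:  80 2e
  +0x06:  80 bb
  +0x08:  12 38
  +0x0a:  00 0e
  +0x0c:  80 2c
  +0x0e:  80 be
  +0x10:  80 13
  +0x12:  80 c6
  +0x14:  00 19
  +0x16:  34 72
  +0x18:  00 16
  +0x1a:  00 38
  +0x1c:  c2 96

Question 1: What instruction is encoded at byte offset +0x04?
sw R3, R1

off 0x04: read 80 2e as little → 0x2e80
  top 5b → 0x5 → sw [RR]
  [10:9] rd=3 = R3
  [8:7] rs=1 = R1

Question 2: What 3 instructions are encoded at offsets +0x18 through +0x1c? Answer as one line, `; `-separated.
sll R3, R0; jnz $0; adi R3, $194

+0x18: 00 16 ⇒ word 0x1600 (little)
  top 5b → 0x2 → sll [RR]
  rd@[10:9]=0x3 ⇒ R3
  rs@[8:7]=0x0 ⇒ R0
+0x1a: 00 38 ⇒ word 0x3800 (little)
  top 5b → 0x7 → jnz [J]
  imm@[10:0]=0x0 ⇒ $0
+0x1c: c2 96 ⇒ word 0x96c2 (little)
  top 5b → 0x12 → adi [RI]
  rd@[10:9]=0x3 ⇒ R3
  imm@[8:0]=0xc2 ⇒ $194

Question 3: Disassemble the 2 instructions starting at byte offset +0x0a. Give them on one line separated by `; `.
inc R3; sw R2, R1

@+0a  little-endian(00 0e) = 0x0e00
  top 5b → 0x1 → inc [R]
  [10:9] rd=3 = R3
@+0c  little-endian(80 2c) = 0x2c80
  top 5b → 0x5 → sw [RR]
  [10:9] rd=2 = R2
  [8:7] rs=1 = R1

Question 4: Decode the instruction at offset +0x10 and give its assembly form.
sll R1, R3

@+10  little-endian(80 13) = 0x1380
  opcode bits[15:11]=0x2: sll/RR
  rd: (w>>9)&0x3=0x1 → R1
  rs: (w>>7)&0x3=0x3 → R3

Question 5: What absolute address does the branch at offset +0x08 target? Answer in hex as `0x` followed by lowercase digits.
[08] 12 38 → 0x3812
  op=0x3812>>11=0x7 ⇒ jnz (J)
  imm@[10:0]=0x12 ⇒ $18
  target = base 0xc6b8 + off 0x08 + 2 + imm 18 = 0xc6d4

0xc6d4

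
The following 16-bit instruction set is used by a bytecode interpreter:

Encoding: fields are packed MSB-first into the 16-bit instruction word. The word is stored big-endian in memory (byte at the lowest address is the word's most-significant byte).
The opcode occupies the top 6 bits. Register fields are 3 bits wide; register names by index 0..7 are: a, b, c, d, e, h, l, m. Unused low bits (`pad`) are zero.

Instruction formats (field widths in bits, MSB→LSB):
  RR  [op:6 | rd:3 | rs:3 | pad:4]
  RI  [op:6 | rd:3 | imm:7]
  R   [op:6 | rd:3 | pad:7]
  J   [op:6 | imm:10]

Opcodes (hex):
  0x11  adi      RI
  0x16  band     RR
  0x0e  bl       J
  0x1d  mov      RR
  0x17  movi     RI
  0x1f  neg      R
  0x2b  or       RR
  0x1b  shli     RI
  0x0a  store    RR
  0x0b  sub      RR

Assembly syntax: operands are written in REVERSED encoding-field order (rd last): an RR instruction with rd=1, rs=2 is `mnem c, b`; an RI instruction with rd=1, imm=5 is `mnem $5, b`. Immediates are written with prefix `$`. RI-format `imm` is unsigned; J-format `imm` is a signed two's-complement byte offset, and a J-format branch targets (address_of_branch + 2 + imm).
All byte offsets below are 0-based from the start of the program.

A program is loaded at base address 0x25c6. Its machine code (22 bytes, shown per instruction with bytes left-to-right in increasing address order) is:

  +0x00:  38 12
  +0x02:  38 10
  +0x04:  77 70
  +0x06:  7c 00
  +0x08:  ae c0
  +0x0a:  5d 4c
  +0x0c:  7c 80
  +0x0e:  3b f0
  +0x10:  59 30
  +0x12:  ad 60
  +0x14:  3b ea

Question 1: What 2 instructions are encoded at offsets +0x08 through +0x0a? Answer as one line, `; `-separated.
off 0x08: read ae c0 as big → 0xaec0
  top 6b → 0x2b → or [RR]
  rd@[9:7]=0x5 ⇒ h
  rs@[6:4]=0x4 ⇒ e
off 0x0a: read 5d 4c as big → 0x5d4c
  top 6b → 0x17 → movi [RI]
  rd@[9:7]=0x2 ⇒ c
  imm@[6:0]=0x4c ⇒ $76

or e, h; movi $76, c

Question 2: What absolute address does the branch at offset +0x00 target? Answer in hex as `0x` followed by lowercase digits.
0x25da

+0x00: 38 12 ⇒ word 0x3812 (big)
  op=0x3812>>10=0xe ⇒ bl (J)
  imm: (w>>0)&0x3ff=0x12 → $18
  target = base 0x25c6 + off 0x00 + 2 + imm 18 = 0x25da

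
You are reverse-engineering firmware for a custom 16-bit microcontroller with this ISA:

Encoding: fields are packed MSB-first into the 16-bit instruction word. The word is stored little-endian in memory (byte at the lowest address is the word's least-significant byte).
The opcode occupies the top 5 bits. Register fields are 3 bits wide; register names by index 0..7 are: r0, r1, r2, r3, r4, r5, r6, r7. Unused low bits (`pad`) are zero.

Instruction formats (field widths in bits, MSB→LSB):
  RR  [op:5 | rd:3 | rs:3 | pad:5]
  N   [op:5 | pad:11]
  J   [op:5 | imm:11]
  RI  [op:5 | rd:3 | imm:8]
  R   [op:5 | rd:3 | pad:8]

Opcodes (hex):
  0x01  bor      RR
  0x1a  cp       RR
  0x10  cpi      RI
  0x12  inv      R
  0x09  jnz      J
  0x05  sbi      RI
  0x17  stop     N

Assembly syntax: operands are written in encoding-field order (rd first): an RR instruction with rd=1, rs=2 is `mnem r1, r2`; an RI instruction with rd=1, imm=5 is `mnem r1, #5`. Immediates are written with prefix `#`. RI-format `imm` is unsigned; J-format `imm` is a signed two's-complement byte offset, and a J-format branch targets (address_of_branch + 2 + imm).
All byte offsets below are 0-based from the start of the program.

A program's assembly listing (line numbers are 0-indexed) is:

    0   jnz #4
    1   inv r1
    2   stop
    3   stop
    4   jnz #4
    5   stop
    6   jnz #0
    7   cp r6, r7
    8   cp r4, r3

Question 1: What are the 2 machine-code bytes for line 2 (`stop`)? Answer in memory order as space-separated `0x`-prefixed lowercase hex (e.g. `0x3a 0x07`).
2. stop fields op=0x17:5|pad=0:11 → word b800h → 00 b8

0x00 0xb8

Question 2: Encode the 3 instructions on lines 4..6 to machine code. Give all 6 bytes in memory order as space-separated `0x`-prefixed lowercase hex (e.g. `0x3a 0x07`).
L4: jnz op=0x9:5|imm=4:11 ⇒ 0x4804 ⇒ little 04 48
L5: stop op=0x17:5|pad=0:11 ⇒ 0xb800 ⇒ little 00 b8
L6: jnz op=0x9:5|imm=0:11 ⇒ 0x4800 ⇒ little 00 48

0x04 0x48 0x00 0xb8 0x00 0x48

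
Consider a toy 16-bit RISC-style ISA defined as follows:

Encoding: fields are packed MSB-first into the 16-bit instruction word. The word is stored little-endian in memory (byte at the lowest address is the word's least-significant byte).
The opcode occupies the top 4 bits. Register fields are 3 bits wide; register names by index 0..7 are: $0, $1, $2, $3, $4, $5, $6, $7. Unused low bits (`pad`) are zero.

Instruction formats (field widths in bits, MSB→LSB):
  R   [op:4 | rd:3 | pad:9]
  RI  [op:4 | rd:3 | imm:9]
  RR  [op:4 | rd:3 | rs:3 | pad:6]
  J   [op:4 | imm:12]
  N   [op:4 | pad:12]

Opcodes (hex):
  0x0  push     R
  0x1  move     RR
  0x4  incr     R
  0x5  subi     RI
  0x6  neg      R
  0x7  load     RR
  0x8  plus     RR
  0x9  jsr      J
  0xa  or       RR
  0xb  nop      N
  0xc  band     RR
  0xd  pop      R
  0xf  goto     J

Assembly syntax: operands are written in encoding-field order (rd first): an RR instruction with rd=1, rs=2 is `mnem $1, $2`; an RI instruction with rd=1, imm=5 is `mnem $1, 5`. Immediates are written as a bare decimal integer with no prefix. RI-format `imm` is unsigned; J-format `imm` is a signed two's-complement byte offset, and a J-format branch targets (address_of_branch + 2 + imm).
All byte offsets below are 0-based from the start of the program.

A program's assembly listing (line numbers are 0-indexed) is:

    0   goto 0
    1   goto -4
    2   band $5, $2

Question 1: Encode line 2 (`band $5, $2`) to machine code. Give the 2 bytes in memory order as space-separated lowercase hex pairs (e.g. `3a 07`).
80 ca

line 2 (band): pack op=0xc:4|rd=5:3|rs=2:3|pad=0:6 = 0xca80; little→ 80 ca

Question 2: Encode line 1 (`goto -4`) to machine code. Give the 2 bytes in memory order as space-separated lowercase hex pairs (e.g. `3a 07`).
fc ff

1. goto fields op=0xf:4|imm=-4:12 → word fffch → fc ff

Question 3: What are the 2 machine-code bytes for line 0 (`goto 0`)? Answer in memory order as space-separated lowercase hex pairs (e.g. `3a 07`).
00 f0

line 0 (goto): pack op=0xf:4|imm=0:12 = 0xf000; little→ 00 f0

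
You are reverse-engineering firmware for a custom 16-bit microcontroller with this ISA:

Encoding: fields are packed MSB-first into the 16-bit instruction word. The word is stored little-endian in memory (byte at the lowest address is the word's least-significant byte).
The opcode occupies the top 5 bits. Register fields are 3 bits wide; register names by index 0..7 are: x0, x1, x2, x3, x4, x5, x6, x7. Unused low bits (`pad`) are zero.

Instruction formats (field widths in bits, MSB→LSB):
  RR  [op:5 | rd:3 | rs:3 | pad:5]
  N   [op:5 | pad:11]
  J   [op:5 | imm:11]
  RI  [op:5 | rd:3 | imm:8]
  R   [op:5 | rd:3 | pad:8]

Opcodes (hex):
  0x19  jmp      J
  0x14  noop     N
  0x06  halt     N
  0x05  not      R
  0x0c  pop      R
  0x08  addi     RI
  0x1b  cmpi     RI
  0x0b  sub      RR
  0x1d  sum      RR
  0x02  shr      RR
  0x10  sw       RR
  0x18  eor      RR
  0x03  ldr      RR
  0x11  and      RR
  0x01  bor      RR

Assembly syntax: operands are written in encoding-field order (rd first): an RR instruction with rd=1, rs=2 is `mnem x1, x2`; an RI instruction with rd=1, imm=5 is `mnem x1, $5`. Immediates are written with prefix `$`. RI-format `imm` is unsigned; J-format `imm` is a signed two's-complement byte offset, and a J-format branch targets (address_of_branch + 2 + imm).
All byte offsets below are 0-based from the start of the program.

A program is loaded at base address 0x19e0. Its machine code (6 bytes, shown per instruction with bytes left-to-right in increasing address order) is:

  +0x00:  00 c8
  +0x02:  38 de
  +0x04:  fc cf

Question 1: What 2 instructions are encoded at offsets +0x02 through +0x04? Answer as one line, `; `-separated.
@+02  little-endian(38 de) = 0xde38
  opcode bits[15:11]=0x1b: cmpi/RI
  [10:8] rd=6 = x6
  [7:0] imm=56 = $56
@+04  little-endian(fc cf) = 0xcffc
  opcode bits[15:11]=0x19: jmp/J
  [10:0] imm=2044 (s11→-4) = $-4

cmpi x6, $56; jmp $-4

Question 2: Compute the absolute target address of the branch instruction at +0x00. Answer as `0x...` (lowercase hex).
0x19e2

+0x00: 00 c8 ⇒ word 0xc800 (little)
  opcode bits[15:11]=0x19: jmp/J
  [10:0] imm=0 = $0
  target = base 0x19e0 + off 0x00 + 2 + imm 0 = 0x19e2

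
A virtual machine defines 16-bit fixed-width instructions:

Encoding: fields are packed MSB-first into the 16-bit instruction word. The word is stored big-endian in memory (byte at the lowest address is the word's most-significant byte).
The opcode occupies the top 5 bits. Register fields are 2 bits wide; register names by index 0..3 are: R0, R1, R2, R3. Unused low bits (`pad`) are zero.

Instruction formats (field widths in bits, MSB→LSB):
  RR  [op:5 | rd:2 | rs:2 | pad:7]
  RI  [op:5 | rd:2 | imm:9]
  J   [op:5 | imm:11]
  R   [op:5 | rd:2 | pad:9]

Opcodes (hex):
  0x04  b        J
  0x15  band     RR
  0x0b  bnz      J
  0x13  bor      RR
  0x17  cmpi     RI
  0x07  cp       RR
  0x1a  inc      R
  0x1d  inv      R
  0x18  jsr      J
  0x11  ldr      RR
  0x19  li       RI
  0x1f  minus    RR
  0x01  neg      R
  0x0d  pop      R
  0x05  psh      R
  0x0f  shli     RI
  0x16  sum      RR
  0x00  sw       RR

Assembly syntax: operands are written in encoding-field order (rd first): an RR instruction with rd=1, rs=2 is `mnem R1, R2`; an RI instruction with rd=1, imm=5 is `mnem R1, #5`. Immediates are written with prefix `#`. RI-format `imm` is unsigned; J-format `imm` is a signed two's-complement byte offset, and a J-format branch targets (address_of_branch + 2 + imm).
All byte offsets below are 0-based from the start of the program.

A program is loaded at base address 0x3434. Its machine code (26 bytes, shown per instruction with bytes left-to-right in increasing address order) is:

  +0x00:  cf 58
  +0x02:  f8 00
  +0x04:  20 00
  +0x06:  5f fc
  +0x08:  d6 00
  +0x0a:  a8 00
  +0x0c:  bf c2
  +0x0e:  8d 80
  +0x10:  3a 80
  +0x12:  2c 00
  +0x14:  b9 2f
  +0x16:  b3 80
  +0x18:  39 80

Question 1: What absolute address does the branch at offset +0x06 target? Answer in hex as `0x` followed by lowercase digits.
0x3438

+0x06: 5f fc ⇒ word 0x5ffc (big)
  op=0x5ffc>>11=0xb ⇒ bnz (J)
  imm: (w>>0)&0x7ff=0x7fc (s11→-4) → #-4
  target = base 0x3434 + off 0x06 + 2 + imm -4 = 0x3438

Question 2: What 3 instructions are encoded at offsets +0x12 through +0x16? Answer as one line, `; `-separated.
psh R2; cmpi R0, #303; sum R1, R3

off 0x12: read 2c 00 as big → 0x2c00
  opcode bits[15:11]=0x5: psh/R
  [10:9] rd=2 = R2
off 0x14: read b9 2f as big → 0xb92f
  opcode bits[15:11]=0x17: cmpi/RI
  [10:9] rd=0 = R0
  [8:0] imm=303 = #303
off 0x16: read b3 80 as big → 0xb380
  opcode bits[15:11]=0x16: sum/RR
  [10:9] rd=1 = R1
  [8:7] rs=3 = R3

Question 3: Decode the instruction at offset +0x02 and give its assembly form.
minus R0, R0

@+02  big-endian(f8 00) = 0xf800
  opcode bits[15:11]=0x1f: minus/RR
  [10:9] rd=0 = R0
  [8:7] rs=0 = R0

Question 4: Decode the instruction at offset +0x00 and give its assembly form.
li R3, #344

[00] cf 58 → 0xcf58
  op=0xcf58>>11=0x19 ⇒ li (RI)
  rd@[10:9]=0x3 ⇒ R3
  imm@[8:0]=0x158 ⇒ #344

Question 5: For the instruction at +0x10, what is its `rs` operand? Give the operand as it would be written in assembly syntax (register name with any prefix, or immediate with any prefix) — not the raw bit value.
R1

+0x10: 3a 80 ⇒ word 0x3a80 (big)
  opcode bits[15:11]=0x7: cp/RR
  rd: (w>>9)&0x3=0x1 → R1
  rs: (w>>7)&0x3=0x1 → R1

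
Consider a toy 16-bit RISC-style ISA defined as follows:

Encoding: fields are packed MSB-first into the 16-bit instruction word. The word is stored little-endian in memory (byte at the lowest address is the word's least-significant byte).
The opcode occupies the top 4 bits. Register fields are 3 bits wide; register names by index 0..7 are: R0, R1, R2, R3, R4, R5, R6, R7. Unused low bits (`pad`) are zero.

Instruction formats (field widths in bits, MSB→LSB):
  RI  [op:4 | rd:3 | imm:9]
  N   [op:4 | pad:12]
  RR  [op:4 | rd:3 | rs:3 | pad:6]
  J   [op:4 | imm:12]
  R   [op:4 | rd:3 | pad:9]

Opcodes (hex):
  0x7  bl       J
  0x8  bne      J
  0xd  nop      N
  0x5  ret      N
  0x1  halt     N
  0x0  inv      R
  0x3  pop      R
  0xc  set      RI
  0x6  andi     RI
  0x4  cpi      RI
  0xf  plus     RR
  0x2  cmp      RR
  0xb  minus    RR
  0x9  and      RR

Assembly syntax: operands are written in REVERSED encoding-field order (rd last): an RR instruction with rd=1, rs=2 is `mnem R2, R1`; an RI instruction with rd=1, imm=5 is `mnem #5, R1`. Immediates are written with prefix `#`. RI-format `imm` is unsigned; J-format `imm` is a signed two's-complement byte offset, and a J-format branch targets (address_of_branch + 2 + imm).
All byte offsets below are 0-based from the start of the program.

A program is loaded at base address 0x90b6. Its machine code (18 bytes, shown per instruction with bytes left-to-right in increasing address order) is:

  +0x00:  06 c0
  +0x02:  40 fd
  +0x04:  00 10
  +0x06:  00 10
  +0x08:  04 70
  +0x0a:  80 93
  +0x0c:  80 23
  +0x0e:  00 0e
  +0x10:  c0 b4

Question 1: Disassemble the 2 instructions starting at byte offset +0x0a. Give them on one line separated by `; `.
+0x0a: 80 93 ⇒ word 0x9380 (little)
  top 4b → 0x9 → and [RR]
  rd@[11:9]=0x1 ⇒ R1
  rs@[8:6]=0x6 ⇒ R6
+0x0c: 80 23 ⇒ word 0x2380 (little)
  top 4b → 0x2 → cmp [RR]
  rd@[11:9]=0x1 ⇒ R1
  rs@[8:6]=0x6 ⇒ R6

and R6, R1; cmp R6, R1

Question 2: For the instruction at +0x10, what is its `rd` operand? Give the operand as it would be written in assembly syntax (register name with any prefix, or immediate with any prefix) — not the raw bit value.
R2

[10] c0 b4 → 0xb4c0
  op=0xb4c0>>12=0xb ⇒ minus (RR)
  [11:9] rd=2 = R2
  [8:6] rs=3 = R3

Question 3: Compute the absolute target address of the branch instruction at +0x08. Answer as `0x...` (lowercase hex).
+0x08: 04 70 ⇒ word 0x7004 (little)
  top 4b → 0x7 → bl [J]
  [11:0] imm=4 = #4
  target = base 0x90b6 + off 0x08 + 2 + imm 4 = 0x90c4

0x90c4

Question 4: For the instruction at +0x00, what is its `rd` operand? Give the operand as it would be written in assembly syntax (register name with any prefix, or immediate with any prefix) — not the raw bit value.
[00] 06 c0 → 0xc006
  op=0xc006>>12=0xc ⇒ set (RI)
  rd@[11:9]=0x0 ⇒ R0
  imm@[8:0]=0x6 ⇒ #6

R0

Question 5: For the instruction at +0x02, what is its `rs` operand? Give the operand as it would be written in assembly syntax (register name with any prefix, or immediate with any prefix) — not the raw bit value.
R5

off 0x02: read 40 fd as little → 0xfd40
  opcode bits[15:12]=0xf: plus/RR
  rd@[11:9]=0x6 ⇒ R6
  rs@[8:6]=0x5 ⇒ R5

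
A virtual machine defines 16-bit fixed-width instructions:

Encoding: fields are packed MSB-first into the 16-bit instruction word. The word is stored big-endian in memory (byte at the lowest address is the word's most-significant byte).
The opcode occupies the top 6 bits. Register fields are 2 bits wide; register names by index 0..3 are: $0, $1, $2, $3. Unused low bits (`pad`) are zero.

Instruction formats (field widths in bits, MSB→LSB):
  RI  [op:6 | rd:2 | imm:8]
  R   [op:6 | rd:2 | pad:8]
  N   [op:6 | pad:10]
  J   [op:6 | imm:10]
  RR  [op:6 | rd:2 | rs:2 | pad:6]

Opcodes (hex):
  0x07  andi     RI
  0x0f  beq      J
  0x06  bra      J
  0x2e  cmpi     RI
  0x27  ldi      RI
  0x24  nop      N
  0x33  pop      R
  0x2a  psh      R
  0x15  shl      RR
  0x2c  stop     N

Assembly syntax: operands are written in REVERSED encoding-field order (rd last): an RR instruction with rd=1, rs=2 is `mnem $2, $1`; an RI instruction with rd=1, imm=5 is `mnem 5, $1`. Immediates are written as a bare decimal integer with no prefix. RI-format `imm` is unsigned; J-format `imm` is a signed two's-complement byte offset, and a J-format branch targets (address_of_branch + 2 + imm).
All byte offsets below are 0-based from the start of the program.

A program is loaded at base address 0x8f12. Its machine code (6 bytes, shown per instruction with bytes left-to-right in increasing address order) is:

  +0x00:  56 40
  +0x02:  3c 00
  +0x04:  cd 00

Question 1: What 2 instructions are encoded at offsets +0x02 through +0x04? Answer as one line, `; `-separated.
[02] 3c 00 → 0x3c00
  op=0x3c00>>10=0xf ⇒ beq (J)
  imm@[9:0]=0x0 ⇒ 0
[04] cd 00 → 0xcd00
  op=0xcd00>>10=0x33 ⇒ pop (R)
  rd@[9:8]=0x1 ⇒ $1

beq 0; pop $1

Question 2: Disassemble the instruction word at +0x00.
@+00  big-endian(56 40) = 0x5640
  op=0x5640>>10=0x15 ⇒ shl (RR)
  [9:8] rd=2 = $2
  [7:6] rs=1 = $1

shl $1, $2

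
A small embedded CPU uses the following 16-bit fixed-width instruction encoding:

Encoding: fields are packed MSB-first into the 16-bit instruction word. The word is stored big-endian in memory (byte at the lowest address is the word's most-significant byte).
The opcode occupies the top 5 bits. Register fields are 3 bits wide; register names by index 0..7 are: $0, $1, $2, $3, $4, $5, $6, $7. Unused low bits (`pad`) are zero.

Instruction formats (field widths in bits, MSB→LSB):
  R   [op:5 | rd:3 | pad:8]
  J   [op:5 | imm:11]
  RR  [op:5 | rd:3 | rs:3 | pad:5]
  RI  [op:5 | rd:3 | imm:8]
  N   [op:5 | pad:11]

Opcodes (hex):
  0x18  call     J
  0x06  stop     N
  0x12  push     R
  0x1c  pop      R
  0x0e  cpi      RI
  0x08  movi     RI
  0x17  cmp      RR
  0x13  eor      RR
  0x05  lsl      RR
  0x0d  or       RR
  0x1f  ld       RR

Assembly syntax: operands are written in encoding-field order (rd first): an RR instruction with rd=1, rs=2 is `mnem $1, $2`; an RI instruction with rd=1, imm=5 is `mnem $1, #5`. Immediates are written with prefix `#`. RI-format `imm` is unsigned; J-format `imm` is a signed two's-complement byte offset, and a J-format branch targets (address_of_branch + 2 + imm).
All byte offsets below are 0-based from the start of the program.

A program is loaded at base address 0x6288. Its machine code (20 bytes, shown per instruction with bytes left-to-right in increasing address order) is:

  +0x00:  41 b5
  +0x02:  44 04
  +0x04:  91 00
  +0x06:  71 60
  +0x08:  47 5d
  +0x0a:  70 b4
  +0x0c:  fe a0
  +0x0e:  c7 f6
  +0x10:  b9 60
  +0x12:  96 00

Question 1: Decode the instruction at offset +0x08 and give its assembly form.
movi $7, #93

off 0x08: read 47 5d as big → 0x475d
  opcode bits[15:11]=0x8: movi/RI
  [10:8] rd=7 = $7
  [7:0] imm=93 = #93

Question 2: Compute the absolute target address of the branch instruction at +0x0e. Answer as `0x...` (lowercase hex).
0x628e

+0x0e: c7 f6 ⇒ word 0xc7f6 (big)
  top 5b → 0x18 → call [J]
  imm@[10:0]=0x7f6 (s11→-10) ⇒ #-10
  target = base 0x6288 + off 0x0e + 2 + imm -10 = 0x628e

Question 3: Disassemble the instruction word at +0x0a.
+0x0a: 70 b4 ⇒ word 0x70b4 (big)
  top 5b → 0xe → cpi [RI]
  rd@[10:8]=0x0 ⇒ $0
  imm@[7:0]=0xb4 ⇒ #180

cpi $0, #180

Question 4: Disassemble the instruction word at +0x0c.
ld $6, $5

off 0x0c: read fe a0 as big → 0xfea0
  opcode bits[15:11]=0x1f: ld/RR
  rd: (w>>8)&0x7=0x6 → $6
  rs: (w>>5)&0x7=0x5 → $5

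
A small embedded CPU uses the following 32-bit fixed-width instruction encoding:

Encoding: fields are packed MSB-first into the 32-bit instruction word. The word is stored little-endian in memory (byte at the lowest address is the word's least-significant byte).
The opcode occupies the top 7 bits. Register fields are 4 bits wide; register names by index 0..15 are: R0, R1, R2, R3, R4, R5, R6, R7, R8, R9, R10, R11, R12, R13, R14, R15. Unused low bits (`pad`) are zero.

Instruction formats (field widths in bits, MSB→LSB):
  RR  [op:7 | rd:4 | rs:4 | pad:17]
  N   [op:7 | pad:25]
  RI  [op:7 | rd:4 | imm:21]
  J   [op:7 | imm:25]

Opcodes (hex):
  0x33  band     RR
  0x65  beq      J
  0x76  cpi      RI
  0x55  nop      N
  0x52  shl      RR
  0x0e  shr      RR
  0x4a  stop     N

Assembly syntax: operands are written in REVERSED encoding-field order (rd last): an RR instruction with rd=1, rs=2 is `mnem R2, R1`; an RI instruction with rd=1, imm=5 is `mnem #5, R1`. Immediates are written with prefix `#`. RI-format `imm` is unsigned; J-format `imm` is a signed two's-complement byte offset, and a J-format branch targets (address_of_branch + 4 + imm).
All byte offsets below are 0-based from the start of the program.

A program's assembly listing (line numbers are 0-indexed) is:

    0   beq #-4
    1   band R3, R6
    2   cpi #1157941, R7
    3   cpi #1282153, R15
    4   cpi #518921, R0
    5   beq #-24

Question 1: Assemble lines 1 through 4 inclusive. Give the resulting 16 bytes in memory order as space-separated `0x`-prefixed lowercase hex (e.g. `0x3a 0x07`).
line 1 (band): pack op=0x33:7|rd=6:4|rs=3:4|pad=0:17 = 0x66c60000; little→ 00 00 c6 66
line 2 (cpi): pack op=0x76:7|rd=7:4|imm=1157941:21 = 0xecf1ab35; little→ 35 ab f1 ec
line 3 (cpi): pack op=0x76:7|rd=15:4|imm=1282153:21 = 0xedf39069; little→ 69 90 f3 ed
line 4 (cpi): pack op=0x76:7|rd=0:4|imm=518921:21 = 0xec07eb09; little→ 09 eb 07 ec

0x00 0x00 0xc6 0x66 0x35 0xab 0xf1 0xec 0x69 0x90 0xf3 0xed 0x09 0xeb 0x07 0xec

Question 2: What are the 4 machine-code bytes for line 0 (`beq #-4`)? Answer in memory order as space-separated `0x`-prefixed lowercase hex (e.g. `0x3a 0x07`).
0xfc 0xff 0xff 0xcb

L0: beq op=0x65:7|imm=-4:25 ⇒ 0xcbfffffc ⇒ little fc ff ff cb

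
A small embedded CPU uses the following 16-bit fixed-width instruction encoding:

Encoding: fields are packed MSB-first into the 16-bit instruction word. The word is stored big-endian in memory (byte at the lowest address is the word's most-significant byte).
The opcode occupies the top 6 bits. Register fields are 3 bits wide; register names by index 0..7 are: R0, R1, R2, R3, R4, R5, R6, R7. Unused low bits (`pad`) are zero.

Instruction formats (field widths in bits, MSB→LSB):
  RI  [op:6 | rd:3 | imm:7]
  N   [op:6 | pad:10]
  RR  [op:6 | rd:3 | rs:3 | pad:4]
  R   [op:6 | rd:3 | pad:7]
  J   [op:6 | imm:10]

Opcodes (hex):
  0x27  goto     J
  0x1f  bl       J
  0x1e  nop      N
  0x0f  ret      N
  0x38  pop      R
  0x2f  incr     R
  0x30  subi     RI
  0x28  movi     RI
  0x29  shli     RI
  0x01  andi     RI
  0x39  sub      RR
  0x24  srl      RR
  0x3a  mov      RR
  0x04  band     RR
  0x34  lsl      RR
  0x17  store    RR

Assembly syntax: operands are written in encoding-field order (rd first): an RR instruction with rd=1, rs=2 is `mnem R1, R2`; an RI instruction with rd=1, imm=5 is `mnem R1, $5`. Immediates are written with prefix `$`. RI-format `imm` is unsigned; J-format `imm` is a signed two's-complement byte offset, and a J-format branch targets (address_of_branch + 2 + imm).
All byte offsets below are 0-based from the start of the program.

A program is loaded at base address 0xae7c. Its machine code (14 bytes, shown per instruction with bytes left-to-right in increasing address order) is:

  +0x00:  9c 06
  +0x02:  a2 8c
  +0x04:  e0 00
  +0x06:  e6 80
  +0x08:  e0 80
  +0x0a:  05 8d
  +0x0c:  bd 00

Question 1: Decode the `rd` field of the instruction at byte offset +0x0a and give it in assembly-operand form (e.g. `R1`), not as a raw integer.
R3

+0x0a: 05 8d ⇒ word 0x058d (big)
  opcode bits[15:10]=0x1: andi/RI
  [9:7] rd=3 = R3
  [6:0] imm=13 = $13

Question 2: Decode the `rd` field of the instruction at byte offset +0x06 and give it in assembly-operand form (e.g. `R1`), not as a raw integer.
R5

@+06  big-endian(e6 80) = 0xe680
  opcode bits[15:10]=0x39: sub/RR
  rd@[9:7]=0x5 ⇒ R5
  rs@[6:4]=0x0 ⇒ R0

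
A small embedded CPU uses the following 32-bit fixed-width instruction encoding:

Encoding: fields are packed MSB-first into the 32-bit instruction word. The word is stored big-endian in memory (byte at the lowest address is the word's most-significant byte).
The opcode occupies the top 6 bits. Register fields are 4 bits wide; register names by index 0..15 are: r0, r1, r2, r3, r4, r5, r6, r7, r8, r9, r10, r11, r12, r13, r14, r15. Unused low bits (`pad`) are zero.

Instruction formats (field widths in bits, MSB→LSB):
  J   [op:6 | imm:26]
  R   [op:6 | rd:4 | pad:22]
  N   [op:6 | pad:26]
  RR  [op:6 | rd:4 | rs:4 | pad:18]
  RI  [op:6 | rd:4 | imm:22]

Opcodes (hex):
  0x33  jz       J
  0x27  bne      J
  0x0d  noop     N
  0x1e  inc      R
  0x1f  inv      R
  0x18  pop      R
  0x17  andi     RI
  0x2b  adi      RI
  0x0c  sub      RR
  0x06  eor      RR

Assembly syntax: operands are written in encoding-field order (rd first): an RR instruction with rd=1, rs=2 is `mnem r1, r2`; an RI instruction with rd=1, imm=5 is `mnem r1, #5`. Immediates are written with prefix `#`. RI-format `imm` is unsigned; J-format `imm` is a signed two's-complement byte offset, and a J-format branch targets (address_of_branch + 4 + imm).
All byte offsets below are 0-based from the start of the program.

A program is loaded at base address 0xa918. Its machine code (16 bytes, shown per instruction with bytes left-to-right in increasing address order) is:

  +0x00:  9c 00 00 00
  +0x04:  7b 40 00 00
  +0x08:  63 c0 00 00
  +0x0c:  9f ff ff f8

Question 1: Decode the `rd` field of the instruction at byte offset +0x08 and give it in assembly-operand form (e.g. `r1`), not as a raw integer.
off 0x08: read 63 c0 00 00 as big → 0x63c00000
  op=0x63c00000>>26=0x18 ⇒ pop (R)
  rd: (w>>22)&0xf=0xf → r15

r15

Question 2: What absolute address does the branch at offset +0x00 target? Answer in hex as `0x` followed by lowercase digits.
0xa91c

off 0x00: read 9c 00 00 00 as big → 0x9c000000
  op=0x9c000000>>26=0x27 ⇒ bne (J)
  imm@[25:0]=0x0 ⇒ #0
  target = base 0xa918 + off 0x00 + 4 + imm 0 = 0xa91c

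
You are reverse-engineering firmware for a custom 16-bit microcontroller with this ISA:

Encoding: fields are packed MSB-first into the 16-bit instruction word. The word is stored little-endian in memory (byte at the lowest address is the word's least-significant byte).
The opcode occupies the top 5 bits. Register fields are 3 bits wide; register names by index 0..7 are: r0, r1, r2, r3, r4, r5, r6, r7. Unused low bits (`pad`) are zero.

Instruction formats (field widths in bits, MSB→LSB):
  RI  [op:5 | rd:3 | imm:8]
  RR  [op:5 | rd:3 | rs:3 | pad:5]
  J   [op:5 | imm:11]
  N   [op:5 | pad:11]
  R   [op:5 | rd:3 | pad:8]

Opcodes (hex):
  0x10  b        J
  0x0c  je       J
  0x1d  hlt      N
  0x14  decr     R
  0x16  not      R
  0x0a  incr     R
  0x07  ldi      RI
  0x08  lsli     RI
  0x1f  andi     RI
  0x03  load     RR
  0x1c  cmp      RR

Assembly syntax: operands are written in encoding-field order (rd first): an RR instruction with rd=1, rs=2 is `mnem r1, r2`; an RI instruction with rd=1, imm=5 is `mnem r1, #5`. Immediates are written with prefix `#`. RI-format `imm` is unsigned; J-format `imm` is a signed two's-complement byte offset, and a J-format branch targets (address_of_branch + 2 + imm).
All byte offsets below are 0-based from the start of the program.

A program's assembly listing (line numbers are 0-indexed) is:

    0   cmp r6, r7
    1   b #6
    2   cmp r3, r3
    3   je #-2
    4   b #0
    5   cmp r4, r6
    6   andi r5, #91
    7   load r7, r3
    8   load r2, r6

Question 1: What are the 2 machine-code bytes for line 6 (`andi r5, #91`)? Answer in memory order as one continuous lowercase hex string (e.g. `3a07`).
5bfd

line 6 (andi): pack op=0x1f:5|rd=5:3|imm=91:8 = 0xfd5b; little→ 5b fd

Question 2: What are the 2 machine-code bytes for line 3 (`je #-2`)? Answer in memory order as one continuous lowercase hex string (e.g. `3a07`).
L3: je op=0xc:5|imm=-2:11 ⇒ 0x67fe ⇒ little fe 67

fe67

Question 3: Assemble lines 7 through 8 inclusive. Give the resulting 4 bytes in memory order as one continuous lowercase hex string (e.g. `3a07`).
L7: load op=0x3:5|rd=7:3|rs=3:3|pad=0:5 ⇒ 0x1f60 ⇒ little 60 1f
L8: load op=0x3:5|rd=2:3|rs=6:3|pad=0:5 ⇒ 0x1ac0 ⇒ little c0 1a

601fc01a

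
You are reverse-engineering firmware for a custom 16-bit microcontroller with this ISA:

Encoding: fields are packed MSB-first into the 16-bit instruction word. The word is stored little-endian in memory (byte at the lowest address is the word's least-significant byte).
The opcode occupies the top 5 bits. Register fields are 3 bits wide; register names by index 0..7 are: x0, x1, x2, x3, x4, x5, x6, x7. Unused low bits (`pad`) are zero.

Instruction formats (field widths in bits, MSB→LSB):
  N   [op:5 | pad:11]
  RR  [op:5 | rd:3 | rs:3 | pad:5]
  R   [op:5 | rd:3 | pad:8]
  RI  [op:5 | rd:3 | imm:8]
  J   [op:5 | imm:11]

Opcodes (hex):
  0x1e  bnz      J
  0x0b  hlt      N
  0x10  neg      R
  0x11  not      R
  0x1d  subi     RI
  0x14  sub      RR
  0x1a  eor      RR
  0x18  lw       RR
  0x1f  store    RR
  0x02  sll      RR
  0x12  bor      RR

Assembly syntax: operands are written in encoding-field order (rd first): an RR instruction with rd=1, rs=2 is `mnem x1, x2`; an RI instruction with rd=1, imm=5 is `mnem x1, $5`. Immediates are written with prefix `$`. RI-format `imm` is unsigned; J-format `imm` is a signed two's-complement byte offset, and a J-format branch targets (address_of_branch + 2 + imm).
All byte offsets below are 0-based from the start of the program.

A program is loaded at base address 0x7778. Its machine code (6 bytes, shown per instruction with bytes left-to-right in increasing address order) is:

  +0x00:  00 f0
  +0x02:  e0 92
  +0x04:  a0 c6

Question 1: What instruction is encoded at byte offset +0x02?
off 0x02: read e0 92 as little → 0x92e0
  op=0x92e0>>11=0x12 ⇒ bor (RR)
  [10:8] rd=2 = x2
  [7:5] rs=7 = x7

bor x2, x7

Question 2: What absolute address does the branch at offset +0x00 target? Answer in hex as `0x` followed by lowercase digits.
+0x00: 00 f0 ⇒ word 0xf000 (little)
  opcode bits[15:11]=0x1e: bnz/J
  imm: (w>>0)&0x7ff=0x0 → $0
  target = base 0x7778 + off 0x00 + 2 + imm 0 = 0x777a

0x777a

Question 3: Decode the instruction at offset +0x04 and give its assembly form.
lw x6, x5

off 0x04: read a0 c6 as little → 0xc6a0
  op=0xc6a0>>11=0x18 ⇒ lw (RR)
  [10:8] rd=6 = x6
  [7:5] rs=5 = x5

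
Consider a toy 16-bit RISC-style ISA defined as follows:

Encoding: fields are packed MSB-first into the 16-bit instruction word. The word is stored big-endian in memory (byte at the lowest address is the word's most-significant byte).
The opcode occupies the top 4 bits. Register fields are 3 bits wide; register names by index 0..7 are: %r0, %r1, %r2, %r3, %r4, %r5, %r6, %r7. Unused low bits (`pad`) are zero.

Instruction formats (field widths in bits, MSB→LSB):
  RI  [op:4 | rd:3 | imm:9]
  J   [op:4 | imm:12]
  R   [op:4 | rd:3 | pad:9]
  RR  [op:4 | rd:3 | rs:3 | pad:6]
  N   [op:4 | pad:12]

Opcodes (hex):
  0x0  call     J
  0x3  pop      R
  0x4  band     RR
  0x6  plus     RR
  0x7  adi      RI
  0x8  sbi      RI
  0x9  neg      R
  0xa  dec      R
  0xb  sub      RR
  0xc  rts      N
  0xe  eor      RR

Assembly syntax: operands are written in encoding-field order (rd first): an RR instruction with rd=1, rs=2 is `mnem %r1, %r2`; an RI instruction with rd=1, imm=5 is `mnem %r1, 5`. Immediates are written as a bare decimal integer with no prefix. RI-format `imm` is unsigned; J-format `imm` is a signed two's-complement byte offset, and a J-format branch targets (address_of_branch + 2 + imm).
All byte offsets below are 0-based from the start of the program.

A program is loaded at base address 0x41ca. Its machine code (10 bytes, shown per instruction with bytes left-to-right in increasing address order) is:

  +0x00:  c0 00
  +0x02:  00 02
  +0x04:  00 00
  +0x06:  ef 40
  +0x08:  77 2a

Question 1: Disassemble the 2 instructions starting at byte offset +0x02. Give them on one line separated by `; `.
off 0x02: read 00 02 as big → 0x0002
  opcode bits[15:12]=0x0: call/J
  imm@[11:0]=0x2 ⇒ 2
off 0x04: read 00 00 as big → 0x0000
  opcode bits[15:12]=0x0: call/J
  imm@[11:0]=0x0 ⇒ 0

call 2; call 0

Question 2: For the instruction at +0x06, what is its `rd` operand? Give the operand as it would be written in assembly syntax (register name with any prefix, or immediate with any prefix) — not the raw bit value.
+0x06: ef 40 ⇒ word 0xef40 (big)
  op=0xef40>>12=0xe ⇒ eor (RR)
  [11:9] rd=7 = %r7
  [8:6] rs=5 = %r5

%r7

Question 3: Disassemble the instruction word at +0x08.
@+08  big-endian(77 2a) = 0x772a
  top 4b → 0x7 → adi [RI]
  rd@[11:9]=0x3 ⇒ %r3
  imm@[8:0]=0x12a ⇒ 298

adi %r3, 298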